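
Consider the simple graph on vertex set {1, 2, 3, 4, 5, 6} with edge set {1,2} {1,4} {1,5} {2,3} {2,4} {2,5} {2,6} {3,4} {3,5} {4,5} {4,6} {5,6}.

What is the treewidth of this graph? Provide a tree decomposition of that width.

Every bag has size at most 4, so the width is 4 − 1 = 3 and tw(G) ≤ 3. Conversely, {1, 2, 4, 5} is a clique of size 4, and the vertices of any clique must share a bag in every tree decomposition; so some bag has ≥ 4 vertices and tw(G) ≥ 3. Hence tw(G) = 3 exactly.

Treewidth 3.
Bags: B1 = {1, 2, 4, 5}  B2 = {2, 3, 4, 5}  B3 = {2, 4, 5, 6}
Tree: B1–B2, B2–B3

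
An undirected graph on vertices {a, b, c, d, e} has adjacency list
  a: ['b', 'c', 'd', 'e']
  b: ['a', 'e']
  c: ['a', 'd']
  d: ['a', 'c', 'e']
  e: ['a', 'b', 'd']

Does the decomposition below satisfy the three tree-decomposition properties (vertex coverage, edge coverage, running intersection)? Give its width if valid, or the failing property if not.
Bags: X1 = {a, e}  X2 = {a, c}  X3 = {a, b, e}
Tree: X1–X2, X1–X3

No — vertex d appears in no bag.

A tree decomposition must satisfy three properties: every vertex lies in some bag; for every edge, both endpoints lie together in some bag; and for every vertex, the bags containing it form a connected subtree. Here vertex d appears in no bag, so the decomposition is invalid.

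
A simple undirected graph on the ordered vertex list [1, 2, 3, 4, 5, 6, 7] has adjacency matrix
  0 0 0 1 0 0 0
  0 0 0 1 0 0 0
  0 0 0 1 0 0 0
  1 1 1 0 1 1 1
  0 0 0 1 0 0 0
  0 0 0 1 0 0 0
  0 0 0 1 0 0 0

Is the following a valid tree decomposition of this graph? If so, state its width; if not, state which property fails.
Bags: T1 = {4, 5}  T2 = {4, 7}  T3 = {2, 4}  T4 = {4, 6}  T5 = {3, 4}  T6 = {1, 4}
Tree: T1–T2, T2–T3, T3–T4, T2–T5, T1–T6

Checking the three conditions: (i) the bags cover all of {1, 2, 3, 4, 5, 6, 7}; (ii) for each edge, some bag contains both endpoints; (iii) the bags containing any fixed vertex form a subtree. All hold, so the decomposition is valid with width 2 − 1 = 1.

Yes; width 1.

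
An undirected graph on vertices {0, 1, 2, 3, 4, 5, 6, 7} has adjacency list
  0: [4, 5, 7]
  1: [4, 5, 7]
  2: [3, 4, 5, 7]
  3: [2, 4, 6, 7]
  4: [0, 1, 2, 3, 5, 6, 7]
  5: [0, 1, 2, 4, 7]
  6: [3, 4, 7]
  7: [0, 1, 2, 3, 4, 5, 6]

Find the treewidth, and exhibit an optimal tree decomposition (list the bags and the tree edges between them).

Each bag holds 4 vertices, so the decomposition has width 3, which upper-bounds the treewidth. Conversely, {2, 3, 4, 7} is a clique of size 4, and the vertices of any clique must share a bag in every tree decomposition; so some bag has ≥ 4 vertices and tw(G) ≥ 3. The upper and lower bounds meet at 3, so that is the treewidth.

Treewidth 3.
One optimal decomposition is:
Bags: B1 = {2, 3, 4, 7}  B2 = {2, 4, 5, 7}  B3 = {0, 4, 5, 7}  B4 = {3, 4, 6, 7}  B5 = {1, 4, 5, 7}
Tree: B1–B2, B2–B3, B1–B4, B2–B5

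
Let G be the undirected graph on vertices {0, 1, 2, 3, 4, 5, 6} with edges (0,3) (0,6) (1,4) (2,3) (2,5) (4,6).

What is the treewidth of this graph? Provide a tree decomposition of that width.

Every bag has size at most 2, so the width is 2 − 1 = 1 and tw(G) ≤ 1. G has an edge, so its treewidth is at least 1. Hence tw(G) = 1 exactly.

Treewidth 1.
One optimal decomposition is:
Bags: B1 = {2, 5}  B2 = {2, 3}  B3 = {0, 3}  B4 = {0, 6}  B5 = {4, 6}  B6 = {1, 4}
Tree: B1–B2, B2–B3, B3–B4, B4–B5, B5–B6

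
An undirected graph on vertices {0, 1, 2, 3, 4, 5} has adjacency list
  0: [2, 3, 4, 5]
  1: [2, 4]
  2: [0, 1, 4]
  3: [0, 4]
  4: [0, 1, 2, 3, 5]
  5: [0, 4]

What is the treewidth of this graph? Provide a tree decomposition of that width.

Treewidth 2.
Bags: B1 = {0, 4, 5}  B2 = {0, 2, 4}  B3 = {0, 3, 4}  B4 = {1, 2, 4}
Tree: B1–B2, B2–B3, B2–B4

Every bag has size at most 3, so the width is 3 − 1 = 2 and tw(G) ≤ 2. Conversely, {0, 2, 4} is a clique of size 3, and the vertices of any clique must share a bag in every tree decomposition; so some bag has ≥ 3 vertices and tw(G) ≥ 2. Hence tw(G) = 2 exactly.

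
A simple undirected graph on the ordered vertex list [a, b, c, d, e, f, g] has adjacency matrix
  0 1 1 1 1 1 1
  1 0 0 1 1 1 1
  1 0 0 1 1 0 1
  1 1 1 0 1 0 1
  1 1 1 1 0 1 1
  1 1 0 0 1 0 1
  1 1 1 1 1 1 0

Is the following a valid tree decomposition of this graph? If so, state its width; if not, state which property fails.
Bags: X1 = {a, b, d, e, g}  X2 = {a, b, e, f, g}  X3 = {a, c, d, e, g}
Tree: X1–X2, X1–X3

Yes; width 4.

Vertex coverage: the bags together contain {a, b, c, d, e, f, g}, the full vertex set. Edge coverage: each edge of G has both endpoints in at least one bag. Running intersection: for every vertex, the bags containing it form a connected subtree. All three properties hold, so this is a valid tree decomposition of width max|bag| − 1 = 4, and hence tw(G) ≤ 4.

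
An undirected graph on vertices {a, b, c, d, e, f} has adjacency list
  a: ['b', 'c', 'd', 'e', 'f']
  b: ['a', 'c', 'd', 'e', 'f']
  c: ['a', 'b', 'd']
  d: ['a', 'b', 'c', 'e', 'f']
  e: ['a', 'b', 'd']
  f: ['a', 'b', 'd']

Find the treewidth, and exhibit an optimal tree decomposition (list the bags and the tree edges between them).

Treewidth 3.
One such decomposition:
Bags: B1 = {a, b, d, f}  B2 = {a, b, c, d}  B3 = {a, b, d, e}
Tree: B1–B2, B2–B3

Every bag has size at most 4, so the width is 4 − 1 = 3 and tw(G) ≤ 3. Conversely, {a, b, d, e} is a clique of size 4, and the vertices of any clique must share a bag in every tree decomposition; so some bag has ≥ 4 vertices and tw(G) ≥ 3. Combining the bounds, tw(G) = 3.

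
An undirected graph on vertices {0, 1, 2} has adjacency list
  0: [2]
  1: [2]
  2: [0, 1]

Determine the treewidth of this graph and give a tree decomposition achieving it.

Treewidth 1.
One such decomposition:
Bags: B1 = {1, 2}  B2 = {0, 2}
Tree: B1–B2

The largest bag has 2 vertices, giving width 1; this decomposition certifies tw(G) ≤ 1. Any graph with an edge has treewidth ≥ 1, and G has the edge 1–2. Combining the bounds, tw(G) = 1.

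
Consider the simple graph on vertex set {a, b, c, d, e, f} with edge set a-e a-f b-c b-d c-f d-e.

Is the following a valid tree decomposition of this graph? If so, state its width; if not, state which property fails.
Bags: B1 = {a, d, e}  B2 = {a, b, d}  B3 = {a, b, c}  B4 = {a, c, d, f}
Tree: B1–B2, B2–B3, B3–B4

A tree decomposition must satisfy three properties: every vertex lies in some bag; for every edge, both endpoints lie together in some bag; and for every vertex, the bags containing it form a connected subtree. Here bags containing vertex d are not connected in the tree, so the decomposition is invalid.

No — bags containing vertex d are not connected in the tree.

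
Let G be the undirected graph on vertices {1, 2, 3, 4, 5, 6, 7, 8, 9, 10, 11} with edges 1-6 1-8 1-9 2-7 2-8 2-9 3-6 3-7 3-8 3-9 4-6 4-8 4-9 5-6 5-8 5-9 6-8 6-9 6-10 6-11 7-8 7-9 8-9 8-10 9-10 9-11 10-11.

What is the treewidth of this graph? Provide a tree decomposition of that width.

Treewidth 3.
Bags: B1 = {6, 8, 9, 10}  B2 = {5, 6, 8, 9}  B3 = {1, 6, 8, 9}  B4 = {4, 6, 8, 9}  B5 = {3, 6, 8, 9}  B6 = {3, 7, 8, 9}  B7 = {2, 7, 8, 9}  B8 = {6, 9, 10, 11}
Tree: B1–B2, B1–B3, B3–B4, B2–B5, B5–B6, B6–B7, B1–B8

Each bag holds 4 vertices, so the decomposition has width 3, which upper-bounds the treewidth. On the other hand G contains the 4-clique {2, 7, 8, 9}. A clique must lie in a single bag of any decomposition, so no decomposition can have width below 3. Combining the bounds, tw(G) = 3.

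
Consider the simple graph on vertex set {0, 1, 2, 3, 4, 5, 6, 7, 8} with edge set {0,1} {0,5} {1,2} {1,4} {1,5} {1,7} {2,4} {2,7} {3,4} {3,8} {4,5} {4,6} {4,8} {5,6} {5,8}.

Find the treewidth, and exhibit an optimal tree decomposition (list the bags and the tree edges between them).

The largest bag has 3 vertices, giving width 2; this decomposition certifies tw(G) ≤ 2. On the other hand G contains the 3-clique {0, 1, 5}. A clique must lie in a single bag of any decomposition, so no decomposition can have width below 2. The upper and lower bounds meet at 2, so that is the treewidth.

Treewidth 2.
One such decomposition:
Bags: B1 = {0, 1, 5}  B2 = {1, 4, 5}  B3 = {4, 5, 6}  B4 = {4, 5, 8}  B5 = {3, 4, 8}  B6 = {1, 2, 4}  B7 = {1, 2, 7}
Tree: B1–B2, B2–B3, B3–B4, B4–B5, B2–B6, B6–B7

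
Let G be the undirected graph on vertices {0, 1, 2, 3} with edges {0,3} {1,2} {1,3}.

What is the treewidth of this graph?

1

A width-1 tree decomposition is:
Bags: B1 = {1, 2}  B2 = {1, 3}  B3 = {0, 3}
Tree: B1–B2, B2–B3
Every bag has size at most 2, so the width is 2 − 1 = 1 and tw(G) ≤ 1. Any graph with an edge has treewidth ≥ 1, and G has the edge 2–1. Therefore the treewidth is 1.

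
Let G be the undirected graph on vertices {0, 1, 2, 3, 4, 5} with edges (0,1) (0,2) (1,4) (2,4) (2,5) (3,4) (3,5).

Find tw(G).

2

A width-2 tree decomposition is:
Bags: B1 = {3, 4, 5}  B2 = {2, 4, 5}  B3 = {1, 2, 4}  B4 = {0, 1, 2}
Tree: B1–B2, B2–B3, B3–B4
Each bag holds 3 vertices, so the decomposition has width 2, which upper-bounds the treewidth. For the lower bound, G contains the cycle 3–5–2–4–3, so G is not a forest; only forests have treewidth ≤ 1, hence tw(G) ≥ 2. Hence tw(G) = 2 exactly.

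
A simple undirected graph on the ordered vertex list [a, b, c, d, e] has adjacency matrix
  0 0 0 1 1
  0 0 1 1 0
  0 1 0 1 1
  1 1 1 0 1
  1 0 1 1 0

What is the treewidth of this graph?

2

A width-2 tree decomposition is:
Bags: B1 = {a, d, e}  B2 = {c, d, e}  B3 = {b, c, d}
Tree: B1–B2, B2–B3
Each bag holds 3 vertices, so the decomposition has width 2, which upper-bounds the treewidth. Conversely, {c, d, e} is a clique of size 3, and the vertices of any clique must share a bag in every tree decomposition; so some bag has ≥ 3 vertices and tw(G) ≥ 2. Combining the bounds, tw(G) = 2.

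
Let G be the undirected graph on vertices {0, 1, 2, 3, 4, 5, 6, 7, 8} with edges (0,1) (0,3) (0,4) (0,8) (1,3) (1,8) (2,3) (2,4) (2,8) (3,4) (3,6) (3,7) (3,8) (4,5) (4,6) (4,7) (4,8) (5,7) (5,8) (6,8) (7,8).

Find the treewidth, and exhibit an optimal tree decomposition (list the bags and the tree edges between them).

Treewidth 3.
One such decomposition:
Bags: B1 = {4, 5, 7, 8}  B2 = {3, 4, 7, 8}  B3 = {0, 3, 4, 8}  B4 = {3, 4, 6, 8}  B5 = {2, 3, 4, 8}  B6 = {0, 1, 3, 8}
Tree: B1–B2, B2–B3, B3–B4, B4–B5, B3–B6

Every bag has size at most 4, so the width is 4 − 1 = 3 and tw(G) ≤ 3. Conversely, {0, 1, 3, 8} is a clique of size 4, and the vertices of any clique must share a bag in every tree decomposition; so some bag has ≥ 4 vertices and tw(G) ≥ 3. Therefore the treewidth is 3.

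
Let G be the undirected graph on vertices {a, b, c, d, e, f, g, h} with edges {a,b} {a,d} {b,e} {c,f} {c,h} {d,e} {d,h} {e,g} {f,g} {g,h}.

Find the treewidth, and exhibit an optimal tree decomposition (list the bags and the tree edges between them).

Treewidth 2.
One such decomposition:
Bags: B1 = {a, b, e}  B2 = {a, d, e}  B3 = {d, e, g}  B4 = {d, g, h}  B5 = {f, g, h}  B6 = {c, f, h}
Tree: B1–B2, B2–B3, B3–B4, B4–B5, B5–B6

The largest bag has 3 vertices, giving width 2; this decomposition certifies tw(G) ≤ 2. For the lower bound, G contains the cycle b–a–d–e–b, so G is not a forest; only forests have treewidth ≤ 1, hence tw(G) ≥ 2. The upper and lower bounds meet at 2, so that is the treewidth.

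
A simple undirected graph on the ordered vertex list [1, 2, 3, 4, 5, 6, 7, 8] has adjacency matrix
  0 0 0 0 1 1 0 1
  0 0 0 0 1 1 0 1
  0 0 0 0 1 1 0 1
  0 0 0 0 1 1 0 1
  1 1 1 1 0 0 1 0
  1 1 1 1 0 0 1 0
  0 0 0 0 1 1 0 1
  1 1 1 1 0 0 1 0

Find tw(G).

3

A width-3 tree decomposition is:
Bags: B1 = {2, 5, 6, 8}  B2 = {4, 5, 6, 8}  B3 = {3, 5, 6, 8}  B4 = {1, 5, 6, 8}  B5 = {5, 6, 7, 8}
Tree: B1–B2, B2–B3, B3–B4, B4–B5
Every bag has size at most 4, so the width is 4 − 1 = 3 and tw(G) ≤ 3. For the lower bound: the 4 vertex sets {2,8}, {4,5}, {6}, {3} are disjoint, each induces a connected subgraph, and every pair is joined by at least one edge of G. Contracting each set to a single vertex therefore yields K_{4} as a minor, and since treewidth is minor-monotone, tw(G) ≥ tw(K_{4}) = 3. The upper and lower bounds meet at 3, so that is the treewidth.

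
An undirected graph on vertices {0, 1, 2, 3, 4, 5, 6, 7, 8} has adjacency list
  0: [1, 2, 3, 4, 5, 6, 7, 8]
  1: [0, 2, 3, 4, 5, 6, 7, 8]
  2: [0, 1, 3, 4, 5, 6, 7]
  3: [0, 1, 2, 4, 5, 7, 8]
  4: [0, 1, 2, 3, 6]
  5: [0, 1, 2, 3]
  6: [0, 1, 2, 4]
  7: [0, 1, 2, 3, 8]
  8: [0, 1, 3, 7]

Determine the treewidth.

A width-4 tree decomposition is:
Bags: B1 = {0, 1, 2, 4, 6}  B2 = {0, 1, 2, 3, 4}  B3 = {0, 1, 2, 3, 5}  B4 = {0, 1, 2, 3, 7}  B5 = {0, 1, 3, 7, 8}
Tree: B1–B2, B2–B3, B2–B4, B4–B5
Every bag has size at most 5, so the width is 5 − 1 = 4 and tw(G) ≤ 4. Conversely, {0, 1, 3, 7, 8} is a clique of size 5, and the vertices of any clique must share a bag in every tree decomposition; so some bag has ≥ 5 vertices and tw(G) ≥ 4. Therefore the treewidth is 4.

4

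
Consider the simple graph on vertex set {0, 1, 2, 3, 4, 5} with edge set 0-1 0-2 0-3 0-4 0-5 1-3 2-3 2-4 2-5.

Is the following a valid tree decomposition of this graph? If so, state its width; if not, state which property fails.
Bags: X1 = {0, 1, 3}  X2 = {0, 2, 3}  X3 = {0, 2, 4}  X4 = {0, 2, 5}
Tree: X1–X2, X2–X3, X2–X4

Every vertex of G appears in some bag (union = {0, 1, 2, 3, 4, 5}); every edge is covered by a bag; and for each vertex v the set of bags containing v is connected in the bag tree. The decomposition is therefore valid. The largest bag has 3 vertices, so the width is 2.

Yes; width 2.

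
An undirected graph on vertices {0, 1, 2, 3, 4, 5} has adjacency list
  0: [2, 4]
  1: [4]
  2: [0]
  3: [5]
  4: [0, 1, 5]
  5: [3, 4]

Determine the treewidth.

A width-1 tree decomposition is:
Bags: B1 = {0, 4}  B2 = {4, 5}  B3 = {0, 2}  B4 = {1, 4}  B5 = {3, 5}
Tree: B1–B2, B1–B3, B1–B4, B2–B5
The largest bag has 2 vertices, giving width 1; this decomposition certifies tw(G) ≤ 1. G has an edge, so its treewidth is at least 1. Hence tw(G) = 1 exactly.

1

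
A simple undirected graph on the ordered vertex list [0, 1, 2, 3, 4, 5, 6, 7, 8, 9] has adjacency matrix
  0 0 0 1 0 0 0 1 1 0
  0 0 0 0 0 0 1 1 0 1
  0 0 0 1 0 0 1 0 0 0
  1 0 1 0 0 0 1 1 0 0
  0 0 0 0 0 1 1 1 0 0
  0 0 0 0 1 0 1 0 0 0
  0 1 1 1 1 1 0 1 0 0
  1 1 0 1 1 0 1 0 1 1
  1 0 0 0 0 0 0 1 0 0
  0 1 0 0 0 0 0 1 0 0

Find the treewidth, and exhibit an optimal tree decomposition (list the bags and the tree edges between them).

The largest bag has 3 vertices, giving width 2; this decomposition certifies tw(G) ≤ 2. For the lower bound, the 3 vertices {2, 3, 6} are pairwise adjacent, and any tree decomposition puts a clique entirely inside one bag — forcing width ≥ 2. Combining the bounds, tw(G) = 2.

Treewidth 2.
One such decomposition:
Bags: B1 = {1, 6, 7}  B2 = {3, 6, 7}  B3 = {4, 6, 7}  B4 = {0, 3, 7}  B5 = {1, 7, 9}  B6 = {2, 3, 6}  B7 = {4, 5, 6}  B8 = {0, 7, 8}
Tree: B1–B2, B2–B3, B2–B4, B1–B5, B2–B6, B3–B7, B4–B8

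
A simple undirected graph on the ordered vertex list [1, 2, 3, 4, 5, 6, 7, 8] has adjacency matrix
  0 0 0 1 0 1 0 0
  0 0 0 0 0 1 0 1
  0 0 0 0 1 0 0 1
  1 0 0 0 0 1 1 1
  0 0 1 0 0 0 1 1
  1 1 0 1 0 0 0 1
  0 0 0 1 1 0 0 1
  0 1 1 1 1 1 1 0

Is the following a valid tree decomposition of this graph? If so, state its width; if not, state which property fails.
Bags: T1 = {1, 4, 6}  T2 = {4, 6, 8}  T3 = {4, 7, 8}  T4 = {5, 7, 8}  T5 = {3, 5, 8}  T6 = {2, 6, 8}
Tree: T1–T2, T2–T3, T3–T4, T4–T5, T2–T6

Vertex coverage: the bags together contain {1, 2, 3, 4, 5, 6, 7, 8}, the full vertex set. Edge coverage: each edge of G has both endpoints in at least one bag. Running intersection: for every vertex, the bags containing it form a connected subtree. All three properties hold, so this is a valid tree decomposition of width max|bag| − 1 = 2, and hence tw(G) ≤ 2.

Yes; width 2.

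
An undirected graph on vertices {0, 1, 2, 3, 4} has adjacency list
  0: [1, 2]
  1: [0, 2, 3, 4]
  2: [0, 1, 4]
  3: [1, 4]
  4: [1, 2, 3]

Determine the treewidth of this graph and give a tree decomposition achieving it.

Treewidth 2.
One optimal decomposition is:
Bags: B1 = {1, 2, 4}  B2 = {1, 3, 4}  B3 = {0, 1, 2}
Tree: B1–B2, B1–B3

Every bag has size at most 3, so the width is 3 − 1 = 2 and tw(G) ≤ 2. On the other hand G contains the 3-clique {0, 1, 2}. A clique must lie in a single bag of any decomposition, so no decomposition can have width below 2. Hence tw(G) = 2 exactly.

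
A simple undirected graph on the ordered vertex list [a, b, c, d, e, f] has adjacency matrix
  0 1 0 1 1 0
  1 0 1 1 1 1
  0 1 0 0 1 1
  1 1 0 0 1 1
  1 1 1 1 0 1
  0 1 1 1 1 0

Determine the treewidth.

A width-3 tree decomposition is:
Bags: B1 = {b, d, e, f}  B2 = {b, c, e, f}  B3 = {a, b, d, e}
Tree: B1–B2, B1–B3
Every bag has size at most 4, so the width is 4 − 1 = 3 and tw(G) ≤ 3. Conversely, {b, d, e, f} is a clique of size 4, and the vertices of any clique must share a bag in every tree decomposition; so some bag has ≥ 4 vertices and tw(G) ≥ 3. Hence tw(G) = 3 exactly.

3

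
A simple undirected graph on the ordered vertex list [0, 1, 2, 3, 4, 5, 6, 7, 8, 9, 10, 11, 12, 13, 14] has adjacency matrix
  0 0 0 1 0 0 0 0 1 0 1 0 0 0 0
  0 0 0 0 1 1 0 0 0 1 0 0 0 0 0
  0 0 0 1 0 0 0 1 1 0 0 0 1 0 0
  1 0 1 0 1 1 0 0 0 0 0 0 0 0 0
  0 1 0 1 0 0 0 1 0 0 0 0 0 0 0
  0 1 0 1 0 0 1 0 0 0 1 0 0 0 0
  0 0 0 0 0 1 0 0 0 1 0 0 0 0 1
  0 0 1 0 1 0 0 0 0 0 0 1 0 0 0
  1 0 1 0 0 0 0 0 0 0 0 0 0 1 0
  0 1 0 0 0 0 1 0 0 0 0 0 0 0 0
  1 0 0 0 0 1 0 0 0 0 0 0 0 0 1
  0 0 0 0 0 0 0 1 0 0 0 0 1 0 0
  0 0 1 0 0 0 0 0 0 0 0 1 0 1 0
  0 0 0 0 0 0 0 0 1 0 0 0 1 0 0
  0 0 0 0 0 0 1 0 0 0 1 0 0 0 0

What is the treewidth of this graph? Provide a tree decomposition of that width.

Treewidth 3.
One such decomposition:
Bags: B1 = {1, 6, 9, 14}  B2 = {1, 5, 6, 14}  B3 = {1, 5, 10, 14}  B4 = {1, 4, 5, 10}  B5 = {3, 4, 5, 10}  B6 = {0, 3, 4, 10}  B7 = {0, 3, 4, 7}  B8 = {0, 2, 3, 7}  B9 = {0, 2, 7, 8}  B10 = {2, 7, 8, 11}  B11 = {2, 8, 11, 12}  B12 = {8, 11, 12, 13}
Tree: B1–B2, B2–B3, B3–B4, B4–B5, B5–B6, B6–B7, B7–B8, B8–B9, B9–B10, B10–B11, B11–B12

Each bag holds 4 vertices, so the decomposition has width 3, which upper-bounds the treewidth. For the lower bound: the 4 vertex sets {6,9,14}, {1}, {5}, {0,3,4,10} are disjoint, each induces a connected subgraph, and every pair is joined by at least one edge of G. Contracting each set to a single vertex therefore yields K_{4} as a minor, and since treewidth is minor-monotone, tw(G) ≥ tw(K_{4}) = 3. The upper and lower bounds meet at 3, so that is the treewidth.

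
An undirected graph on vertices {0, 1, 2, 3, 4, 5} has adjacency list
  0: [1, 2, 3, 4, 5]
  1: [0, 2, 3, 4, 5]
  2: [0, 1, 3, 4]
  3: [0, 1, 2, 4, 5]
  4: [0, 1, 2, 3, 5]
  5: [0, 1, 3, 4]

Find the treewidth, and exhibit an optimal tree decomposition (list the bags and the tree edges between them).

Treewidth 4.
One such decomposition:
Bags: B1 = {0, 1, 2, 3, 4}  B2 = {0, 1, 3, 4, 5}
Tree: B1–B2

Each bag holds 5 vertices, so the decomposition has width 4, which upper-bounds the treewidth. For the lower bound, the 5 vertices {0, 1, 2, 3, 4} are pairwise adjacent, and any tree decomposition puts a clique entirely inside one bag — forcing width ≥ 4. Therefore the treewidth is 4.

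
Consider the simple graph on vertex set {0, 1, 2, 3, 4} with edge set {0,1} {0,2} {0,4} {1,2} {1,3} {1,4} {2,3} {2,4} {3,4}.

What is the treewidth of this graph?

A width-3 tree decomposition is:
Bags: B1 = {0, 1, 2, 4}  B2 = {1, 2, 3, 4}
Tree: B1–B2
The largest bag has 4 vertices, giving width 3; this decomposition certifies tw(G) ≤ 3. Conversely, {0, 1, 2, 4} is a clique of size 4, and the vertices of any clique must share a bag in every tree decomposition; so some bag has ≥ 4 vertices and tw(G) ≥ 3. The upper and lower bounds meet at 3, so that is the treewidth.

3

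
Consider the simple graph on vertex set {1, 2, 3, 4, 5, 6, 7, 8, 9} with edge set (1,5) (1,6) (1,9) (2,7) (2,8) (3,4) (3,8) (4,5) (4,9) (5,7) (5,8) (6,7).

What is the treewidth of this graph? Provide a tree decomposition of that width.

Treewidth 3.
Bags: B1 = {3, 4, 8, 9}  B2 = {4, 5, 8, 9}  B3 = {1, 5, 8, 9}  B4 = {1, 2, 5, 8}  B5 = {1, 2, 5, 7}  B6 = {1, 2, 6, 7}
Tree: B1–B2, B2–B3, B3–B4, B4–B5, B5–B6

Every bag has size at most 4, so the width is 4 − 1 = 3 and tw(G) ≤ 3. For the lower bound: the 4 vertex sets {3,4,9}, {8}, {5}, {1,2,6,7} are disjoint, each induces a connected subgraph, and every pair is joined by at least one edge of G. Contracting each set to a single vertex therefore yields K_{4} as a minor, and since treewidth is minor-monotone, tw(G) ≥ tw(K_{4}) = 3. Hence tw(G) = 3 exactly.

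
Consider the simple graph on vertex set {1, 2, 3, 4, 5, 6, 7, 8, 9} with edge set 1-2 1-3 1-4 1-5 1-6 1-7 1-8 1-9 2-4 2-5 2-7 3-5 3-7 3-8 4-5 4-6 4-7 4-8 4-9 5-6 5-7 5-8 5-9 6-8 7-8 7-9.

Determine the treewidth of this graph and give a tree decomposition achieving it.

Treewidth 4.
One such decomposition:
Bags: B1 = {1, 4, 5, 7, 8}  B2 = {1, 3, 5, 7, 8}  B3 = {1, 4, 5, 7, 9}  B4 = {1, 4, 5, 6, 8}  B5 = {1, 2, 4, 5, 7}
Tree: B1–B2, B1–B3, B1–B4, B3–B5

Each bag holds 5 vertices, so the decomposition has width 4, which upper-bounds the treewidth. Conversely, {1, 3, 5, 7, 8} is a clique of size 5, and the vertices of any clique must share a bag in every tree decomposition; so some bag has ≥ 5 vertices and tw(G) ≥ 4. The upper and lower bounds meet at 4, so that is the treewidth.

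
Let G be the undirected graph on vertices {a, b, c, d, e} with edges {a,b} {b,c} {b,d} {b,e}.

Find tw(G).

1

A width-1 tree decomposition is:
Bags: B1 = {b, c}  B2 = {a, b}  B3 = {b, e}  B4 = {b, d}
Tree: B1–B2, B1–B3, B2–B4
The largest bag has 2 vertices, giving width 1; this decomposition certifies tw(G) ≤ 1. G has an edge, so its treewidth is at least 1. The upper and lower bounds meet at 1, so that is the treewidth.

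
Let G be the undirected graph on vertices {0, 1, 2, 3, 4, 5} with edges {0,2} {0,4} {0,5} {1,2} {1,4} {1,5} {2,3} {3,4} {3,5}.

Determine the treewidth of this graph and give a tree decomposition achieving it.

The largest bag has 4 vertices, giving width 3; this decomposition certifies tw(G) ≤ 3. For the lower bound: the 4 vertex sets {0,2}, {3,4}, {5}, {1} are disjoint, each induces a connected subgraph, and every pair is joined by at least one edge of G. Contracting each set to a single vertex therefore yields K_{4} as a minor, and since treewidth is minor-monotone, tw(G) ≥ tw(K_{4}) = 3. The upper and lower bounds meet at 3, so that is the treewidth.

Treewidth 3.
One optimal decomposition is:
Bags: B1 = {0, 2, 4, 5}  B2 = {2, 3, 4, 5}  B3 = {1, 2, 4, 5}
Tree: B1–B2, B2–B3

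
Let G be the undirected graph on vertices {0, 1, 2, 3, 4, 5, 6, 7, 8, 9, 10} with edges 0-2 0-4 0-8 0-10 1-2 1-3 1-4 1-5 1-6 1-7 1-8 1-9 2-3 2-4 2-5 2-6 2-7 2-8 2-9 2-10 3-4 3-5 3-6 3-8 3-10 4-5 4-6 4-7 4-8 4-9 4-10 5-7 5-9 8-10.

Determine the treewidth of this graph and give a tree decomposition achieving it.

Every bag has size at most 5, so the width is 5 − 1 = 4 and tw(G) ≤ 4. Conversely, {0, 2, 4, 8, 10} is a clique of size 5, and the vertices of any clique must share a bag in every tree decomposition; so some bag has ≥ 5 vertices and tw(G) ≥ 4. Hence tw(G) = 4 exactly.

Treewidth 4.
One such decomposition:
Bags: B1 = {1, 2, 3, 4, 8}  B2 = {1, 2, 3, 4, 5}  B3 = {2, 3, 4, 8, 10}  B4 = {1, 2, 3, 4, 6}  B5 = {0, 2, 4, 8, 10}  B6 = {1, 2, 4, 5, 7}  B7 = {1, 2, 4, 5, 9}
Tree: B1–B2, B1–B3, B2–B4, B3–B5, B2–B6, B2–B7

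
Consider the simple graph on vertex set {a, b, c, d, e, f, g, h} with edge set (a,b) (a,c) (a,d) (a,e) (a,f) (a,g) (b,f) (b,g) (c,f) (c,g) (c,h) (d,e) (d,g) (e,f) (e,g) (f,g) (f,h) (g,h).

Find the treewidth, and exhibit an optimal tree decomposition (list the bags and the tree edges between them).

Treewidth 3.
One optimal decomposition is:
Bags: B1 = {a, c, f, g}  B2 = {a, b, f, g}  B3 = {a, e, f, g}  B4 = {c, f, g, h}  B5 = {a, d, e, g}
Tree: B1–B2, B2–B3, B1–B4, B3–B5

Each bag holds 4 vertices, so the decomposition has width 3, which upper-bounds the treewidth. For the lower bound, the 4 vertices {a, d, e, g} are pairwise adjacent, and any tree decomposition puts a clique entirely inside one bag — forcing width ≥ 3. The upper and lower bounds meet at 3, so that is the treewidth.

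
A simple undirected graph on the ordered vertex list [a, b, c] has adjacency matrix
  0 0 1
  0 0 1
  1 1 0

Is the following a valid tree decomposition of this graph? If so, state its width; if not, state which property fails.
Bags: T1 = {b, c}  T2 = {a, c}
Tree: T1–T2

Yes; width 1.

Every vertex of G appears in some bag (union = {a, b, c}); every edge is covered by a bag; and for each vertex v the set of bags containing v is connected in the bag tree. The decomposition is therefore valid. The largest bag has 2 vertices, so the width is 1.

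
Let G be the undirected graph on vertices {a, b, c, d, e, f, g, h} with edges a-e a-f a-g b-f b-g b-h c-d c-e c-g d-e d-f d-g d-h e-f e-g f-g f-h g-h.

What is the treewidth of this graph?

3

A width-3 tree decomposition is:
Bags: B1 = {a, e, f, g}  B2 = {d, e, f, g}  B3 = {d, f, g, h}  B4 = {b, f, g, h}  B5 = {c, d, e, g}
Tree: B1–B2, B2–B3, B3–B4, B2–B5
The largest bag has 4 vertices, giving width 3; this decomposition certifies tw(G) ≤ 3. For the lower bound, the 4 vertices {c, d, e, g} are pairwise adjacent, and any tree decomposition puts a clique entirely inside one bag — forcing width ≥ 3. Hence tw(G) = 3 exactly.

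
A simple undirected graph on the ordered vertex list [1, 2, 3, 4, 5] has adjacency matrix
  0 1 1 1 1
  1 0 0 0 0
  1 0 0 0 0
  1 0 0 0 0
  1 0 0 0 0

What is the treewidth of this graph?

A width-1 tree decomposition is:
Bags: B1 = {1, 2}  B2 = {1, 4}  B3 = {1, 3}  B4 = {1, 5}
Tree: B1–B2, B2–B3, B1–B4
The largest bag has 2 vertices, giving width 1; this decomposition certifies tw(G) ≤ 1. Since G has at least one edge (e.g. 1–2), it is not an edgeless graph, so tw(G) ≥ 1. Combining the bounds, tw(G) = 1.

1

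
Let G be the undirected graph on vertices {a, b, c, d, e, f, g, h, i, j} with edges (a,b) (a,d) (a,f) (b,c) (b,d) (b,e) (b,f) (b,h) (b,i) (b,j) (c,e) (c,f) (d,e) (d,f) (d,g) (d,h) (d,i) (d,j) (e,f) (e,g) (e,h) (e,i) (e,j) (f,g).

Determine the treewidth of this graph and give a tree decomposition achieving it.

Treewidth 3.
One optimal decomposition is:
Bags: B1 = {a, b, d, f}  B2 = {b, d, e, f}  B3 = {b, c, e, f}  B4 = {d, e, f, g}  B5 = {b, d, e, i}  B6 = {b, d, e, j}  B7 = {b, d, e, h}
Tree: B1–B2, B2–B3, B2–B4, B2–B5, B2–B6, B6–B7

Every bag has size at most 4, so the width is 4 − 1 = 3 and tw(G) ≤ 3. For the lower bound, the 4 vertices {d, e, f, g} are pairwise adjacent, and any tree decomposition puts a clique entirely inside one bag — forcing width ≥ 3. Therefore the treewidth is 3.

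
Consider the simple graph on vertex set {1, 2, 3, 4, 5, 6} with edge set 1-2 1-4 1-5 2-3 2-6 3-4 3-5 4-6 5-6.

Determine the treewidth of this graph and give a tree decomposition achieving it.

Treewidth 3.
One such decomposition:
Bags: B1 = {2, 4, 5, 6}  B2 = {1, 2, 4, 5}  B3 = {2, 3, 4, 5}
Tree: B1–B2, B2–B3

Each bag holds 4 vertices, so the decomposition has width 3, which upper-bounds the treewidth. For the lower bound: the 4 vertex sets {2,6}, {1,4}, {5}, {3} are disjoint, each induces a connected subgraph, and every pair is joined by at least one edge of G. Contracting each set to a single vertex therefore yields K_{4} as a minor, and since treewidth is minor-monotone, tw(G) ≥ tw(K_{4}) = 3. Hence tw(G) = 3 exactly.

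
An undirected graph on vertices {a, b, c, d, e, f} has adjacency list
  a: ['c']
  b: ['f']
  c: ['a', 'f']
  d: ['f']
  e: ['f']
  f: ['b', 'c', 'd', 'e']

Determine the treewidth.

A width-1 tree decomposition is:
Bags: B1 = {b, f}  B2 = {c, f}  B3 = {e, f}  B4 = {a, c}  B5 = {d, f}
Tree: B1–B2, B2–B3, B2–B4, B1–B5
Every bag has size at most 2, so the width is 2 − 1 = 1 and tw(G) ≤ 1. Since G has at least one edge (e.g. f–b), it is not an edgeless graph, so tw(G) ≥ 1. Therefore the treewidth is 1.

1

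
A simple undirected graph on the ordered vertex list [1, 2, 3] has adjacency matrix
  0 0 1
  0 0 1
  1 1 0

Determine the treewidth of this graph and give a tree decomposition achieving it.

Every bag has size at most 2, so the width is 2 − 1 = 1 and tw(G) ≤ 1. G has an edge, so its treewidth is at least 1. Hence tw(G) = 1 exactly.

Treewidth 1.
One optimal decomposition is:
Bags: B1 = {2, 3}  B2 = {1, 3}
Tree: B1–B2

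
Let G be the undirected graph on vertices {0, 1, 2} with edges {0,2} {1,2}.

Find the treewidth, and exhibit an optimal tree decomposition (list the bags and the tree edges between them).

Treewidth 1.
Bags: B1 = {0, 2}  B2 = {1, 2}
Tree: B1–B2

Each bag holds 2 vertices, so the decomposition has width 1, which upper-bounds the treewidth. Any graph with an edge has treewidth ≥ 1, and G has the edge 0–2. Combining the bounds, tw(G) = 1.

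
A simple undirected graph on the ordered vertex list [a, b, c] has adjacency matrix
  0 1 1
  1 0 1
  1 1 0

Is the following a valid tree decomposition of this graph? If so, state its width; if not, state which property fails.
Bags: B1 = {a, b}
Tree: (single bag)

A tree decomposition must satisfy three properties: every vertex lies in some bag; for every edge, both endpoints lie together in some bag; and for every vertex, the bags containing it form a connected subtree. Here vertex c appears in no bag, so the decomposition is invalid.

No — vertex c appears in no bag.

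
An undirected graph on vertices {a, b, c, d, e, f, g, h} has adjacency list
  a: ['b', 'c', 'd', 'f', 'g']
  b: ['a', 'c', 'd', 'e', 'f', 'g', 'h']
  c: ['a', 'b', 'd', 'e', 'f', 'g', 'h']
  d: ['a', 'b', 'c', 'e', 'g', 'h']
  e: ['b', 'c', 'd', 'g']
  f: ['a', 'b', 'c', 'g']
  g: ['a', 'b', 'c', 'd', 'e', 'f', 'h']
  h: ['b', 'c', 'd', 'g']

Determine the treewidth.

4

A width-4 tree decomposition is:
Bags: B1 = {a, b, c, d, g}  B2 = {b, c, d, e, g}  B3 = {a, b, c, f, g}  B4 = {b, c, d, g, h}
Tree: B1–B2, B1–B3, B1–B4
Each bag holds 5 vertices, so the decomposition has width 4, which upper-bounds the treewidth. For the lower bound, the 5 vertices {b, c, d, e, g} are pairwise adjacent, and any tree decomposition puts a clique entirely inside one bag — forcing width ≥ 4. Combining the bounds, tw(G) = 4.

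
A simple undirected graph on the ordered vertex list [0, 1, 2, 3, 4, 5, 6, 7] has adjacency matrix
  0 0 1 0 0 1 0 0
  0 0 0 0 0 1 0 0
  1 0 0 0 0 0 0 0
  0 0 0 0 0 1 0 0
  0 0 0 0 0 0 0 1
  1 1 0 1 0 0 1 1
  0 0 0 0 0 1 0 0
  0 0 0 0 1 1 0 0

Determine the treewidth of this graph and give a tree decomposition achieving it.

Treewidth 1.
Bags: B1 = {5, 6}  B2 = {5, 7}  B3 = {4, 7}  B4 = {1, 5}  B5 = {3, 5}  B6 = {0, 5}  B7 = {0, 2}
Tree: B1–B2, B2–B3, B1–B4, B2–B5, B1–B6, B6–B7

Each bag holds 2 vertices, so the decomposition has width 1, which upper-bounds the treewidth. Any graph with an edge has treewidth ≥ 1, and G has the edge 6–5. Therefore the treewidth is 1.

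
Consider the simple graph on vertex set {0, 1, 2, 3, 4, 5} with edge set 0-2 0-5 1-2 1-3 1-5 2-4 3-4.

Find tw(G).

2

A width-2 tree decomposition is:
Bags: B1 = {0, 1, 5}  B2 = {0, 1, 2}  B3 = {1, 2, 3}  B4 = {2, 3, 4}
Tree: B1–B2, B2–B3, B3–B4
The largest bag has 3 vertices, giving width 2; this decomposition certifies tw(G) ≤ 2. For the lower bound, G contains the cycle 5–0–2–1–5, so G is not a forest; only forests have treewidth ≤ 1, hence tw(G) ≥ 2. The upper and lower bounds meet at 2, so that is the treewidth.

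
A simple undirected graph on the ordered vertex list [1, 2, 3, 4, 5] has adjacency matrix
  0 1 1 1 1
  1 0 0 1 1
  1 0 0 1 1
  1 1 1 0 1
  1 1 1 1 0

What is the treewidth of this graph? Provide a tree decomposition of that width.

Treewidth 3.
Bags: B1 = {1, 2, 4, 5}  B2 = {1, 3, 4, 5}
Tree: B1–B2

Every bag has size at most 4, so the width is 4 − 1 = 3 and tw(G) ≤ 3. Conversely, {1, 2, 4, 5} is a clique of size 4, and the vertices of any clique must share a bag in every tree decomposition; so some bag has ≥ 4 vertices and tw(G) ≥ 3. The upper and lower bounds meet at 3, so that is the treewidth.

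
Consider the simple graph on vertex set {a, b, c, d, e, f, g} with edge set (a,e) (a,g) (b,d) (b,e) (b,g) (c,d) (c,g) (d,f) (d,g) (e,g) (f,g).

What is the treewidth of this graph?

2

A width-2 tree decomposition is:
Bags: B1 = {a, e, g}  B2 = {b, e, g}  B3 = {b, d, g}  B4 = {d, f, g}  B5 = {c, d, g}
Tree: B1–B2, B2–B3, B3–B4, B3–B5
The largest bag has 3 vertices, giving width 2; this decomposition certifies tw(G) ≤ 2. Conversely, {c, d, g} is a clique of size 3, and the vertices of any clique must share a bag in every tree decomposition; so some bag has ≥ 3 vertices and tw(G) ≥ 2. The upper and lower bounds meet at 2, so that is the treewidth.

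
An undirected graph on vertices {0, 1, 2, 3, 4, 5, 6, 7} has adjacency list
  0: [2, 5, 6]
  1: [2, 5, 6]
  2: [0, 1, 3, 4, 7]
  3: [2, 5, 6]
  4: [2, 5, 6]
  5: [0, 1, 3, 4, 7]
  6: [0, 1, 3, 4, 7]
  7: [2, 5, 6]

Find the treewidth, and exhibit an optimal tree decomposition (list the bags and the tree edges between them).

Treewidth 3.
One optimal decomposition is:
Bags: B1 = {2, 4, 5, 6}  B2 = {0, 2, 5, 6}  B3 = {1, 2, 5, 6}  B4 = {2, 3, 5, 6}  B5 = {2, 5, 6, 7}
Tree: B1–B2, B2–B3, B3–B4, B4–B5

Every bag has size at most 4, so the width is 4 − 1 = 3 and tw(G) ≤ 3. For the lower bound: the 4 vertex sets {2,4}, {0,5}, {6}, {1} are disjoint, each induces a connected subgraph, and every pair is joined by at least one edge of G. Contracting each set to a single vertex therefore yields K_{4} as a minor, and since treewidth is minor-monotone, tw(G) ≥ tw(K_{4}) = 3. The upper and lower bounds meet at 3, so that is the treewidth.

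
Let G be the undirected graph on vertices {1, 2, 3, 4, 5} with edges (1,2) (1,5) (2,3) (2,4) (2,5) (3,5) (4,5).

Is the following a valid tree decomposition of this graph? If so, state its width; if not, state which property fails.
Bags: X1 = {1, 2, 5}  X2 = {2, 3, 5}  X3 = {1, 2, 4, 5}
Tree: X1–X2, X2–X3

A tree decomposition must satisfy three properties: every vertex lies in some bag; for every edge, both endpoints lie together in some bag; and for every vertex, the bags containing it form a connected subtree. Here bags containing vertex 1 are not connected in the tree, so the decomposition is invalid.

No — bags containing vertex 1 are not connected in the tree.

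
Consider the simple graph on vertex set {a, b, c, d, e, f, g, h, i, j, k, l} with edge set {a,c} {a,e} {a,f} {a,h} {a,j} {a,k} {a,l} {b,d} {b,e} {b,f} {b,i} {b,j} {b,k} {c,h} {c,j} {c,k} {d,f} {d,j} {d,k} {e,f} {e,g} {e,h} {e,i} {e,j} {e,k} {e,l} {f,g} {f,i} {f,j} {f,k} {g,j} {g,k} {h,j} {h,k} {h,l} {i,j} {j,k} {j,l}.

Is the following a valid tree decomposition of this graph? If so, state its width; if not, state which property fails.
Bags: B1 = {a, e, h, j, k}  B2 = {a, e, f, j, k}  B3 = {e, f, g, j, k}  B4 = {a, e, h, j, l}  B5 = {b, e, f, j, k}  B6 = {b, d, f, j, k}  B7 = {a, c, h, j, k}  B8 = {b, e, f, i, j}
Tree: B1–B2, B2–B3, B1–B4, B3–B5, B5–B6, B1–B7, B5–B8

Yes; width 4.

Checking the three conditions: (i) the bags cover all of {a, b, c, d, e, f, g, h, i, j, k, l}; (ii) for each edge, some bag contains both endpoints; (iii) the bags containing any fixed vertex form a subtree. All hold, so the decomposition is valid with width 5 − 1 = 4.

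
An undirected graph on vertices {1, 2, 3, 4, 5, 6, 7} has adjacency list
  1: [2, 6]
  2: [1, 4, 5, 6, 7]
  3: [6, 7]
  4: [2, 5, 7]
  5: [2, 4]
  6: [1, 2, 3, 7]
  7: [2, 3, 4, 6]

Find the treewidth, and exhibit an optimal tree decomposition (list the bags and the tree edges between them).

The largest bag has 3 vertices, giving width 2; this decomposition certifies tw(G) ≤ 2. For the lower bound, the 3 vertices {1, 2, 6} are pairwise adjacent, and any tree decomposition puts a clique entirely inside one bag — forcing width ≥ 2. Combining the bounds, tw(G) = 2.

Treewidth 2.
One such decomposition:
Bags: B1 = {2, 6, 7}  B2 = {2, 4, 7}  B3 = {2, 4, 5}  B4 = {1, 2, 6}  B5 = {3, 6, 7}
Tree: B1–B2, B2–B3, B1–B4, B1–B5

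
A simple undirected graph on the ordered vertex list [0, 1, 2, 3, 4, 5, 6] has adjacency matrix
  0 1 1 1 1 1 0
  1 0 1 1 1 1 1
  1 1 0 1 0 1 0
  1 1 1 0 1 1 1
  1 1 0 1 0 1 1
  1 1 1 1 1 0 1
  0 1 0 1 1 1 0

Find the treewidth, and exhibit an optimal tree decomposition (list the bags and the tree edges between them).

Every bag has size at most 5, so the width is 5 − 1 = 4 and tw(G) ≤ 4. On the other hand G contains the 5-clique {0, 1, 2, 3, 5}. A clique must lie in a single bag of any decomposition, so no decomposition can have width below 4. Therefore the treewidth is 4.

Treewidth 4.
Bags: B1 = {1, 3, 4, 5, 6}  B2 = {0, 1, 3, 4, 5}  B3 = {0, 1, 2, 3, 5}
Tree: B1–B2, B2–B3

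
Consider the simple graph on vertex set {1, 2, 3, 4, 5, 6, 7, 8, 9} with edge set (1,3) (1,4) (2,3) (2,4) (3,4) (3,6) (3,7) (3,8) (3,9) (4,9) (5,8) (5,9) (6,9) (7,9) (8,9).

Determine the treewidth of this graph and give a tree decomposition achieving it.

Every bag has size at most 3, so the width is 3 − 1 = 2 and tw(G) ≤ 2. For the lower bound, the 3 vertices {1, 3, 4} are pairwise adjacent, and any tree decomposition puts a clique entirely inside one bag — forcing width ≥ 2. Therefore the treewidth is 2.

Treewidth 2.
One optimal decomposition is:
Bags: B1 = {3, 6, 9}  B2 = {3, 7, 9}  B3 = {3, 8, 9}  B4 = {5, 8, 9}  B5 = {3, 4, 9}  B6 = {1, 3, 4}  B7 = {2, 3, 4}
Tree: B1–B2, B2–B3, B3–B4, B2–B5, B5–B6, B5–B7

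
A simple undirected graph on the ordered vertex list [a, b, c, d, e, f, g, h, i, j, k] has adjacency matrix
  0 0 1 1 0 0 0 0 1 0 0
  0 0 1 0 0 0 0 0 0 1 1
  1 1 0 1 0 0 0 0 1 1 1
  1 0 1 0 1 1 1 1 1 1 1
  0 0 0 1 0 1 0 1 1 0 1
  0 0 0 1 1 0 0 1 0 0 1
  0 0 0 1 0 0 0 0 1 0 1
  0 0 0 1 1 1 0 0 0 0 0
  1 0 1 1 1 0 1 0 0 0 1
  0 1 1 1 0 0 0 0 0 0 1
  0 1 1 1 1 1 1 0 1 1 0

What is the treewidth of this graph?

A width-3 tree decomposition is:
Bags: B1 = {c, d, i, k}  B2 = {d, e, i, k}  B3 = {d, e, f, k}  B4 = {a, c, d, i}  B5 = {d, g, i, k}  B6 = {c, d, j, k}  B7 = {d, e, f, h}  B8 = {b, c, j, k}
Tree: B1–B2, B2–B3, B1–B4, B1–B5, B1–B6, B3–B7, B6–B8
Every bag has size at most 4, so the width is 4 − 1 = 3 and tw(G) ≤ 3. Conversely, {d, e, f, h} is a clique of size 4, and the vertices of any clique must share a bag in every tree decomposition; so some bag has ≥ 4 vertices and tw(G) ≥ 3. Combining the bounds, tw(G) = 3.

3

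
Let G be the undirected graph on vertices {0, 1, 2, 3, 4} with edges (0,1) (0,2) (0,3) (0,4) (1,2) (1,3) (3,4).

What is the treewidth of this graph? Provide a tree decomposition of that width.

The largest bag has 3 vertices, giving width 2; this decomposition certifies tw(G) ≤ 2. Conversely, {0, 1, 2} is a clique of size 3, and the vertices of any clique must share a bag in every tree decomposition; so some bag has ≥ 3 vertices and tw(G) ≥ 2. Hence tw(G) = 2 exactly.

Treewidth 2.
One optimal decomposition is:
Bags: B1 = {0, 1, 3}  B2 = {0, 1, 2}  B3 = {0, 3, 4}
Tree: B1–B2, B1–B3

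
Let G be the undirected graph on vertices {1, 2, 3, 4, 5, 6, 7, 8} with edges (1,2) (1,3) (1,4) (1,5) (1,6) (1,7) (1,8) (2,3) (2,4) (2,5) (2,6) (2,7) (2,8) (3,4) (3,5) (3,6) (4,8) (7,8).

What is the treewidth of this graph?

A width-3 tree decomposition is:
Bags: B1 = {1, 2, 3, 4}  B2 = {1, 2, 4, 8}  B3 = {1, 2, 3, 5}  B4 = {1, 2, 3, 6}  B5 = {1, 2, 7, 8}
Tree: B1–B2, B1–B3, B1–B4, B2–B5
Each bag holds 4 vertices, so the decomposition has width 3, which upper-bounds the treewidth. For the lower bound, the 4 vertices {1, 2, 4, 8} are pairwise adjacent, and any tree decomposition puts a clique entirely inside one bag — forcing width ≥ 3. Combining the bounds, tw(G) = 3.

3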